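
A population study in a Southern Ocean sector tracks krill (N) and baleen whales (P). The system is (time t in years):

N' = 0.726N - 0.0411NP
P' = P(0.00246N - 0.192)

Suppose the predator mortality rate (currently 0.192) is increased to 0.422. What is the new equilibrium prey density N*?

At the interior fixed point, setting dP/dt = 0 with P > 0 fixes N* = (predator death rate)/(NP coefficient) — independent of the other coefficients.
With the change, N* = 0.422/0.00246 = 172; it rises from 78.

N* ≈ 172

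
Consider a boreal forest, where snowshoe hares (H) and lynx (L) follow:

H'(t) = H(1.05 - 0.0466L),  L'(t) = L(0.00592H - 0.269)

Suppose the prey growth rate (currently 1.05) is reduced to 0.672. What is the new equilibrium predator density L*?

L* ≈ 14.4

At the interior fixed point, setting dH/dt = 0 with H > 0 fixes L* = (prey growth rate)/(HL coefficient) — independent of the other coefficients.
With the change, L* = 0.672/0.0466 = 14.4; it falls from 22.5.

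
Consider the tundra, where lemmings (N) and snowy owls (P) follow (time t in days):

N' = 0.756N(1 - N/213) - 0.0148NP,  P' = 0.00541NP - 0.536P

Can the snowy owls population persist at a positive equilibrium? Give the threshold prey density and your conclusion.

Threshold N = 99.1; K > 99.1, so yes, the predator persists.

The predator equation gives dP/dt > 0 only when N > 0.536/0.00541 = 99.1.
Without the predator, N → K = 213. Since 213 > 99.1, the predator can invade and persist.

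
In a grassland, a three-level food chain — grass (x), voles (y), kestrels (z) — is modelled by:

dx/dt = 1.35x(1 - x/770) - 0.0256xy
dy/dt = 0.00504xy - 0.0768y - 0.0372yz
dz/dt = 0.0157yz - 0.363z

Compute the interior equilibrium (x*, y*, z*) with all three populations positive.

From dz/dt = 0: 0.0157y* = 0.363, so y* = 23.1.
From dx/dt = 0: 1.35(1 - x*/770) = 0.0256·23.1, giving x* = 770·(1 - 0.438) = 432.
From dy/dt = 0: 0.00504·432 - 0.0768 = 0.0372z*, so z* = 2.1/0.0372 = 56.5.

x* ≈ 432, y* ≈ 23.1, z* ≈ 56.5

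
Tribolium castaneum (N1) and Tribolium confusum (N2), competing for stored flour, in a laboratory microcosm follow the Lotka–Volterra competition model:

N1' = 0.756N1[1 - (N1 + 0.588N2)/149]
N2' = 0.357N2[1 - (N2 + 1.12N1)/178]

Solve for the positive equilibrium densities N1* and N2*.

Setting both brackets to zero gives the nullclines N1 + 0.588N2 = 149 and 1.12N1 + N2 = 178.
Substituting N2 = 178 - 1.12N1 into the first: N1(1 - 0.588·1.12) = 149 - 0.588·178.
So N1* = 44.3/0.341 = 130, and then N2* = 178 - 1.12·130 = 32.6.

N1* ≈ 130, N2* ≈ 32.6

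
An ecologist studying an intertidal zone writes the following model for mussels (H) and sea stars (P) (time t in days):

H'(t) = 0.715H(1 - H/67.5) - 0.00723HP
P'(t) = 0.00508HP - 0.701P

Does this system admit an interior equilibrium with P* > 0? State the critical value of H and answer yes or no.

The predator equation gives dP/dt > 0 only when H > 0.701/0.00508 = 138.
Without the predator, H → K = 67.5. Since 67.5 < 138, the predator cannot invade.

Threshold H = 138; K < 138, so no, the predator goes extinct.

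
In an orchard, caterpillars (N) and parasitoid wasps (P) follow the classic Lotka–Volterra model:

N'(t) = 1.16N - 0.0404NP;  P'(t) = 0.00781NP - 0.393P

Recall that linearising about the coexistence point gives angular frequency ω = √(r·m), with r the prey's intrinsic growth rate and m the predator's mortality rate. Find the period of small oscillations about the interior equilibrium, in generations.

Here r = 1.16 and m = 0.393, so r·m = 0.456.
ω = √0.456 = 0.675 per generation, hence T = 2π/ω ≈ 9.31 generations.

T ≈ 9.31 generations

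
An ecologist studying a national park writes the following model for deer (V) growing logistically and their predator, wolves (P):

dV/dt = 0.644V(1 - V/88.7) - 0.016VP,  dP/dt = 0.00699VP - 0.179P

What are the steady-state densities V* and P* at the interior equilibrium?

From dP/dt = 0 with P > 0: 0.00699V* = 0.179, so V* = 25.6.
Substitute into dV/dt = 0: 0.644(1 - 25.6/88.7) = 0.016P*.
The bracket is 0.711, giving P* = 0.458/0.016 = 28.6.

V* ≈ 25.6, P* ≈ 28.6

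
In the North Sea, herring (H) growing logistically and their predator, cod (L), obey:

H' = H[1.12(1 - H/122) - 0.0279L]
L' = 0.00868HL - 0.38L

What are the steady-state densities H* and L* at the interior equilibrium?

From dL/dt = 0 with L > 0: 0.00868H* = 0.38, so H* = 43.8.
Substitute into dH/dt = 0: 1.12(1 - 43.8/122) = 0.0279L*.
The bracket is 0.641, giving L* = 0.718/0.0279 = 25.7.

H* ≈ 43.8, L* ≈ 25.7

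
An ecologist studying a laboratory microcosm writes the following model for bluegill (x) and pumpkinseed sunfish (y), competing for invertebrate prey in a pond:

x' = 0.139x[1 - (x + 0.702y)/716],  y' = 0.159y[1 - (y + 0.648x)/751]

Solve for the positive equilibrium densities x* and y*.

x* ≈ 346, y* ≈ 527

Setting both brackets to zero gives the nullclines x + 0.702y = 716 and 0.648x + y = 751.
Substituting y = 751 - 0.648x into the first: x(1 - 0.702·0.648) = 716 - 0.702·751.
So x* = 189/0.545 = 346, and then y* = 751 - 0.648·346 = 527.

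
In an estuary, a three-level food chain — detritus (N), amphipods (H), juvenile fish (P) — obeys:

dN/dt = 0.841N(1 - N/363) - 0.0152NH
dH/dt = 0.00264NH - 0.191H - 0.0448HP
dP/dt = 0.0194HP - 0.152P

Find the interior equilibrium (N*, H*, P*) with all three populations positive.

From dP/dt = 0: 0.0194H* = 0.152, so H* = 7.84.
From dN/dt = 0: 0.841(1 - N*/363) = 0.0152·7.84, giving N* = 363·(1 - 0.142) = 312.
From dH/dt = 0: 0.00264·312 - 0.191 = 0.0448P*, so P* = 0.632/0.0448 = 14.1.

N* ≈ 312, H* ≈ 7.84, P* ≈ 14.1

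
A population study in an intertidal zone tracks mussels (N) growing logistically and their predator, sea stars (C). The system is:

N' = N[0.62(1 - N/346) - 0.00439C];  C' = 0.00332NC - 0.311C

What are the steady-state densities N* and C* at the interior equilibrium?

From dC/dt = 0 with C > 0: 0.00332N* = 0.311, so N* = 93.7.
Substitute into dN/dt = 0: 0.62(1 - 93.7/346) = 0.00439C*.
The bracket is 0.729, giving C* = 0.452/0.00439 = 103.

N* ≈ 93.7, C* ≈ 103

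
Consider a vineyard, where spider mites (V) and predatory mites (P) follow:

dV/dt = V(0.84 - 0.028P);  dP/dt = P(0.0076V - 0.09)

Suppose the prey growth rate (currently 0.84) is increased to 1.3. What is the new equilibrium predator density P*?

P* ≈ 46.4

At the interior fixed point, setting dV/dt = 0 with V > 0 fixes P* = (prey growth rate)/(VP coefficient) — independent of the other coefficients.
With the change, P* = 1.3/0.028 = 46.4; it rises from 30.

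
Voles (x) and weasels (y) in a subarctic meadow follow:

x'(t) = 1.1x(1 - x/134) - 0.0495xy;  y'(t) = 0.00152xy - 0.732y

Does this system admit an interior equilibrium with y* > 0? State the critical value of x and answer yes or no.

Threshold x = 482; K < 482, so no, the predator goes extinct.

The predator equation gives dy/dt > 0 only when x > 0.732/0.00152 = 482.
Without the predator, x → K = 134. Since 134 < 482, the predator cannot invade.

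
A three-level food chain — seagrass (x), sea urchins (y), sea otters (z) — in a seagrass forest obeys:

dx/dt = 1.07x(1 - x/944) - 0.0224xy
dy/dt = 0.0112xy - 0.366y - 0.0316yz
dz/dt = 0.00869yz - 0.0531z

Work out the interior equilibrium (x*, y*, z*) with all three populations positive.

From dz/dt = 0: 0.00869y* = 0.0531, so y* = 6.11.
From dx/dt = 0: 1.07(1 - x*/944) = 0.0224·6.11, giving x* = 944·(1 - 0.128) = 823.
From dy/dt = 0: 0.0112·823 - 0.366 = 0.0316z*, so z* = 8.85/0.0316 = 280.

x* ≈ 823, y* ≈ 6.11, z* ≈ 280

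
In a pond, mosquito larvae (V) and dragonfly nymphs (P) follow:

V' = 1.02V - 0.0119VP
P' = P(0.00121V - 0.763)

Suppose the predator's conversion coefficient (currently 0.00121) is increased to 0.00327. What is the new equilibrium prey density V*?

V* ≈ 233

At the interior fixed point, setting dP/dt = 0 with P > 0 fixes V* = (predator death rate)/(VP coefficient) — independent of the other coefficients.
With the change, V* = 0.763/0.00327 = 233; it falls from 631.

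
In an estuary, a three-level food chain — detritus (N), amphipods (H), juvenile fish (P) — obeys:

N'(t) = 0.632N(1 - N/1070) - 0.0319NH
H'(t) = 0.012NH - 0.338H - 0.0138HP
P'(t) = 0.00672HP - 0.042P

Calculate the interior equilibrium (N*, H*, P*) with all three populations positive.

From dP/dt = 0: 0.00672H* = 0.042, so H* = 6.25.
From dN/dt = 0: 0.632(1 - N*/1070) = 0.0319·6.25, giving N* = 1070·(1 - 0.315) = 732.
From dH/dt = 0: 0.012·732 - 0.338 = 0.0138P*, so P* = 8.45/0.0138 = 612.

N* ≈ 732, H* ≈ 6.25, P* ≈ 612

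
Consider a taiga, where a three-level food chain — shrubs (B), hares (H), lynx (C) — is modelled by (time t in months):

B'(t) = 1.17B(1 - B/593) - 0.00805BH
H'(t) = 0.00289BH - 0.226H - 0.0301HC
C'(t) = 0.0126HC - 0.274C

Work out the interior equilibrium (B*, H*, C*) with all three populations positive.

From dC/dt = 0: 0.0126H* = 0.274, so H* = 21.7.
From dB/dt = 0: 1.17(1 - B*/593) = 0.00805·21.7, giving B* = 593·(1 - 0.15) = 504.
From dH/dt = 0: 0.00289·504 - 0.226 = 0.0301C*, so C* = 1.23/0.0301 = 40.9.

B* ≈ 504, H* ≈ 21.7, C* ≈ 40.9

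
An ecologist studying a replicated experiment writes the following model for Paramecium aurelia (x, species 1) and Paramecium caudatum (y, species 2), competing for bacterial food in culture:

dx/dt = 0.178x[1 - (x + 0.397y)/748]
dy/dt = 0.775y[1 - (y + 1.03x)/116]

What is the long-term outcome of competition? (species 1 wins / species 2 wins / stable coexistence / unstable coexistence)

species 1 excludes species 2

Compare the nullcline intercepts: K1/α12 = 748/0.397 = 1880 > K2 = 116; K2/α21 = 116/1.03 = 113 < K1 = 748.
Since the inequalities point opposite ways, species 1 can invade but species 2 cannot.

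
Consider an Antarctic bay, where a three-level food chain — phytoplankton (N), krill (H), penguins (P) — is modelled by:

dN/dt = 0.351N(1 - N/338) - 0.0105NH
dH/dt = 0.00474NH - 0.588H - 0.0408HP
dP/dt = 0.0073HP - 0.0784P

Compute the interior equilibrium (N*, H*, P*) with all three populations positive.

From dP/dt = 0: 0.0073H* = 0.0784, so H* = 10.7.
From dN/dt = 0: 0.351(1 - N*/338) = 0.0105·10.7, giving N* = 338·(1 - 0.321) = 229.
From dH/dt = 0: 0.00474·229 - 0.588 = 0.0408P*, so P* = 0.499/0.0408 = 12.2.

N* ≈ 229, H* ≈ 10.7, P* ≈ 12.2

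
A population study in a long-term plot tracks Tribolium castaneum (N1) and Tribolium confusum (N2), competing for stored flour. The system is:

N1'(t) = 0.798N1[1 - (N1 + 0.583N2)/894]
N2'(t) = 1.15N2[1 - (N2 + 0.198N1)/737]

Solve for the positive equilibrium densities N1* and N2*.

Setting both brackets to zero gives the nullclines N1 + 0.583N2 = 894 and 0.198N1 + N2 = 737.
Substituting N2 = 737 - 0.198N1 into the first: N1(1 - 0.583·0.198) = 894 - 0.583·737.
So N1* = 464/0.885 = 525, and then N2* = 737 - 0.198·525 = 633.

N1* ≈ 525, N2* ≈ 633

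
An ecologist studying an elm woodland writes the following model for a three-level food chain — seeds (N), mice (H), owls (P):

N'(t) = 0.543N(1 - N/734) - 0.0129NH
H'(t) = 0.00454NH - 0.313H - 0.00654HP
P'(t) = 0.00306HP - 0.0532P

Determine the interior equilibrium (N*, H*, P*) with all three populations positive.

N* ≈ 431, H* ≈ 17.4, P* ≈ 251

From dP/dt = 0: 0.00306H* = 0.0532, so H* = 17.4.
From dN/dt = 0: 0.543(1 - N*/734) = 0.0129·17.4, giving N* = 734·(1 - 0.413) = 431.
From dH/dt = 0: 0.00454·431 - 0.313 = 0.00654P*, so P* = 1.64/0.00654 = 251.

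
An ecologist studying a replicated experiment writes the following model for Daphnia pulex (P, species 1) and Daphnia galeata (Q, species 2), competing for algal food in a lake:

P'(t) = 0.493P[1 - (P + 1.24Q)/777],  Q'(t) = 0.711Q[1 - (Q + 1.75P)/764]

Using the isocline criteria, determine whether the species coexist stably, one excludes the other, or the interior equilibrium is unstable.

Compare the nullcline intercepts: K1/α12 = 777/1.24 = 627 < K2 = 764; K2/α21 = 764/1.75 = 437 < K1 = 777.
Since both are reversed, neither can invade when rare; the interior point is a saddle.

unstable coexistence (outcome depends on initial conditions)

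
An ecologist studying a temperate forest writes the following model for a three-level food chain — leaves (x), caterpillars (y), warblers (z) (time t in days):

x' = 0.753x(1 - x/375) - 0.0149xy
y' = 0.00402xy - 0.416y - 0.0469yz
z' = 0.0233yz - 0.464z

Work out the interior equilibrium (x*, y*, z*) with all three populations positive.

From dz/dt = 0: 0.0233y* = 0.464, so y* = 19.9.
From dx/dt = 0: 0.753(1 - x*/375) = 0.0149·19.9, giving x* = 375·(1 - 0.394) = 227.
From dy/dt = 0: 0.00402·227 - 0.416 = 0.0469z*, so z* = 0.497/0.0469 = 10.6.

x* ≈ 227, y* ≈ 19.9, z* ≈ 10.6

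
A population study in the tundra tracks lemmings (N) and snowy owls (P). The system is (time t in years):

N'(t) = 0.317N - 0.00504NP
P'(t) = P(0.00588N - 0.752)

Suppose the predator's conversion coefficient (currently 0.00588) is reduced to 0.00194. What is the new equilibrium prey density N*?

At the interior fixed point, setting dP/dt = 0 with P > 0 fixes N* = (predator death rate)/(NP coefficient) — independent of the other coefficients.
With the change, N* = 0.752/0.00194 = 388; it rises from 128.

N* ≈ 388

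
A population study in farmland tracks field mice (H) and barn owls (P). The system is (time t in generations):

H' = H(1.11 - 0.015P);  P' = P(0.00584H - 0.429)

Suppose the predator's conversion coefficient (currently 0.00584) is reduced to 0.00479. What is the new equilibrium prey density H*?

At the interior fixed point, setting dP/dt = 0 with P > 0 fixes H* = (predator death rate)/(HP coefficient) — independent of the other coefficients.
With the change, H* = 0.429/0.00479 = 89.6; it rises from 73.5.

H* ≈ 89.6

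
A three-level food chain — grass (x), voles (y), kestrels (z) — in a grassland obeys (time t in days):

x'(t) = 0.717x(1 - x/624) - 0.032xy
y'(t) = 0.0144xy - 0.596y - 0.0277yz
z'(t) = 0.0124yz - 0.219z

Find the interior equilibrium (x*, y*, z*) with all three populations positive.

From dz/dt = 0: 0.0124y* = 0.219, so y* = 17.7.
From dx/dt = 0: 0.717(1 - x*/624) = 0.032·17.7, giving x* = 624·(1 - 0.788) = 132.
From dy/dt = 0: 0.0144·132 - 0.596 = 0.0277z*, so z* = 1.31/0.0277 = 47.2.

x* ≈ 132, y* ≈ 17.7, z* ≈ 47.2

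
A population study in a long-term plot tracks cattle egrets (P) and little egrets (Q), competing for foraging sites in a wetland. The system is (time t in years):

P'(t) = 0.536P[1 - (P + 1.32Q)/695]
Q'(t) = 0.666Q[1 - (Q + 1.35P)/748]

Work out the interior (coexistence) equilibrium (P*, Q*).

Setting both brackets to zero gives the nullclines P + 1.32Q = 695 and 1.35P + Q = 748.
Substituting Q = 748 - 1.35P into the first: P(1 - 1.32·1.35) = 695 - 1.32·748.
So P* = -292/-0.782 = 374, and then Q* = 748 - 1.35·374 = 243.

P* ≈ 374, Q* ≈ 243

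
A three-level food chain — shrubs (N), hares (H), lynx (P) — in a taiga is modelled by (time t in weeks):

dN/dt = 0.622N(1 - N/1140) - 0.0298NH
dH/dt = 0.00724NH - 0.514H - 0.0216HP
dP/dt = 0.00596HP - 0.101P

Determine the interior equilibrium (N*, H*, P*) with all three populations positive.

From dP/dt = 0: 0.00596H* = 0.101, so H* = 16.9.
From dN/dt = 0: 0.622(1 - N*/1140) = 0.0298·16.9, giving N* = 1140·(1 - 0.812) = 214.
From dH/dt = 0: 0.00724·214 - 0.514 = 0.0216P*, so P* = 1.04/0.0216 = 48.1.

N* ≈ 214, H* ≈ 16.9, P* ≈ 48.1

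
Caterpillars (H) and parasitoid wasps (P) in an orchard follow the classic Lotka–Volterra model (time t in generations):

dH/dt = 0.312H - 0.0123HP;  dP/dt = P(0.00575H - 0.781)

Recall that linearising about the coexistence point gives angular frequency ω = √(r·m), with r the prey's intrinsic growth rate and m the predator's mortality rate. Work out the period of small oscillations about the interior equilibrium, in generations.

Here r = 0.312 and m = 0.781, so r·m = 0.244.
ω = √0.244 = 0.494 per generation, hence T = 2π/ω ≈ 12.7 generations.

T ≈ 12.7 generations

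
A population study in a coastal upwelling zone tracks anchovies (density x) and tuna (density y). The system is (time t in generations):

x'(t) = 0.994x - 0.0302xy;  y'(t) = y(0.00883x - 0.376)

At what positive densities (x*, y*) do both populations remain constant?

x* ≈ 42.6, y* ≈ 32.9

Set dy/dt = 0 with y > 0: 0.00883x - 0.376 = 0, so x* = 0.376/0.00883 = 42.6.
Set dx/dt = 0 with x > 0: 0.994 - 0.0302y = 0, so y* = 0.994/0.0302 = 32.9.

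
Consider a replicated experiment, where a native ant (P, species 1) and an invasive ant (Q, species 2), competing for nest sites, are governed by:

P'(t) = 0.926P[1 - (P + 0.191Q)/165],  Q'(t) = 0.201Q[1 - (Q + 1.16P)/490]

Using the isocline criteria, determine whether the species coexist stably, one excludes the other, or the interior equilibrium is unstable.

Compare the nullcline intercepts: K1/α12 = 165/0.191 = 864 > K2 = 490; K2/α21 = 490/1.16 = 422 > K1 = 165.
Since both inequalities hold, each species can invade when rare, so the interior equilibrium is stable.

stable coexistence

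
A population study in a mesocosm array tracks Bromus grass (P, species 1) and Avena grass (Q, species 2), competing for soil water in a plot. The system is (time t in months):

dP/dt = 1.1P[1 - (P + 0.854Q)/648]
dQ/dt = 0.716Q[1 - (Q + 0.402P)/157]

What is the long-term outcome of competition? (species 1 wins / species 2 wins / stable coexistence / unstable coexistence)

species 1 excludes species 2

Compare the nullcline intercepts: K1/α12 = 648/0.854 = 759 > K2 = 157; K2/α21 = 157/0.402 = 391 < K1 = 648.
Since the inequalities point opposite ways, species 1 can invade but species 2 cannot.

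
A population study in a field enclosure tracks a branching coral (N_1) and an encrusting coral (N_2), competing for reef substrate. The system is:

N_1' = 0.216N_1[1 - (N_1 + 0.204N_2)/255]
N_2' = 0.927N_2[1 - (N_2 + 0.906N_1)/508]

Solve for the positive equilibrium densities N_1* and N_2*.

N_1* ≈ 186, N_2* ≈ 340

Setting both brackets to zero gives the nullclines N_1 + 0.204N_2 = 255 and 0.906N_1 + N_2 = 508.
Substituting N_2 = 508 - 0.906N_1 into the first: N_1(1 - 0.204·0.906) = 255 - 0.204·508.
So N_1* = 151/0.815 = 186, and then N_2* = 508 - 0.906·186 = 340.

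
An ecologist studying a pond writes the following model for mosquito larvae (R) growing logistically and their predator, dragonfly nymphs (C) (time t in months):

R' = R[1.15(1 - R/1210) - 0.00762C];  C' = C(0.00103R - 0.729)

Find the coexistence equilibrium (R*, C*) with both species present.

R* ≈ 708, C* ≈ 62.6

From dC/dt = 0 with C > 0: 0.00103R* = 0.729, so R* = 708.
Substitute into dR/dt = 0: 1.15(1 - 708/1210) = 0.00762C*.
The bracket is 0.415, giving C* = 0.477/0.00762 = 62.6.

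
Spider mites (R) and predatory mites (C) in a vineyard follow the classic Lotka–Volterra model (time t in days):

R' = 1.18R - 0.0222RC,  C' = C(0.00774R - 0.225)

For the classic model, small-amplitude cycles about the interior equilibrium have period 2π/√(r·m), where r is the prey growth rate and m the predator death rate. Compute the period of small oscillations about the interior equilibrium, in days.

T ≈ 12.2 days

Here r = 1.18 and m = 0.225, so r·m = 0.266.
ω = √0.266 = 0.515 per day, hence T = 2π/ω ≈ 12.2 days.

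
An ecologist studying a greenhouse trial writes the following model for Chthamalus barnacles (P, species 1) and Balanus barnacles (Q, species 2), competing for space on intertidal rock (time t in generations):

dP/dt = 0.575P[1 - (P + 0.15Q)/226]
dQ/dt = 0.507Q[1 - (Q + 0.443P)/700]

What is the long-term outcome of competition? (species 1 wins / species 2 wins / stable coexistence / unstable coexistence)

Compare the nullcline intercepts: K1/α12 = 226/0.15 = 1510 > K2 = 700; K2/α21 = 700/0.443 = 1580 > K1 = 226.
Since both inequalities hold, each species can invade when rare, so the interior equilibrium is stable.

stable coexistence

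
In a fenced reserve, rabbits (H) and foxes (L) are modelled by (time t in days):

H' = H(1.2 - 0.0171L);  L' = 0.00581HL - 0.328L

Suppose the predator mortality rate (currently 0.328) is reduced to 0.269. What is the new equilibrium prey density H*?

At the interior fixed point, setting dL/dt = 0 with L > 0 fixes H* = (predator death rate)/(HL coefficient) — independent of the other coefficients.
With the change, H* = 0.269/0.00581 = 46.3; it falls from 56.5.

H* ≈ 46.3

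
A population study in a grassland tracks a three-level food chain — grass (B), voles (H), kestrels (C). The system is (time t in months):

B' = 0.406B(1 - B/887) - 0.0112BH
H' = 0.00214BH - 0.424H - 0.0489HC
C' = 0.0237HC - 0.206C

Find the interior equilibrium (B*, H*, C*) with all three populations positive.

From dC/dt = 0: 0.0237H* = 0.206, so H* = 8.69.
From dB/dt = 0: 0.406(1 - B*/887) = 0.0112·8.69, giving B* = 887·(1 - 0.24) = 674.
From dH/dt = 0: 0.00214·674 - 0.424 = 0.0489C*, so C* = 1.02/0.0489 = 20.8.

B* ≈ 674, H* ≈ 8.69, C* ≈ 20.8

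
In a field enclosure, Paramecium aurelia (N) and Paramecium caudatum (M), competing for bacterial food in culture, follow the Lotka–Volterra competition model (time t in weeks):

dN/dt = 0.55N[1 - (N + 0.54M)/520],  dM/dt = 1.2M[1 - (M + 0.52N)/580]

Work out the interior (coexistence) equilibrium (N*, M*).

Setting both brackets to zero gives the nullclines N + 0.54M = 520 and 0.52N + M = 580.
Substituting M = 580 - 0.52N into the first: N(1 - 0.54·0.52) = 520 - 0.54·580.
So N* = 207/0.719 = 288, and then M* = 580 - 0.52·288 = 430.

N* ≈ 288, M* ≈ 430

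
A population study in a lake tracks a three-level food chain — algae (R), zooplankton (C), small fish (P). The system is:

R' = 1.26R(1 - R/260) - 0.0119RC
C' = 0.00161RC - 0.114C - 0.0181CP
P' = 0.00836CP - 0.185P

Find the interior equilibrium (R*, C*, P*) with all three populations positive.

R* ≈ 206, C* ≈ 22.1, P* ≈ 12

From dP/dt = 0: 0.00836C* = 0.185, so C* = 22.1.
From dR/dt = 0: 1.26(1 - R*/260) = 0.0119·22.1, giving R* = 260·(1 - 0.209) = 206.
From dC/dt = 0: 0.00161·206 - 0.114 = 0.0181P*, so P* = 0.217/0.0181 = 12.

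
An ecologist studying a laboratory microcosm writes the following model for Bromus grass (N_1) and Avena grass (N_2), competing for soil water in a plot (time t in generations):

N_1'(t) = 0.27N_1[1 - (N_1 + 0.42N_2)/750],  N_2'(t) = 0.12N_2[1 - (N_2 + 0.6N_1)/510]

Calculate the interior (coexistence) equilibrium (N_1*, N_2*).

N_1* ≈ 716, N_2* ≈ 80.2

Setting both brackets to zero gives the nullclines N_1 + 0.42N_2 = 750 and 0.6N_1 + N_2 = 510.
Substituting N_2 = 510 - 0.6N_1 into the first: N_1(1 - 0.42·0.6) = 750 - 0.42·510.
So N_1* = 536/0.748 = 716, and then N_2* = 510 - 0.6·716 = 80.2.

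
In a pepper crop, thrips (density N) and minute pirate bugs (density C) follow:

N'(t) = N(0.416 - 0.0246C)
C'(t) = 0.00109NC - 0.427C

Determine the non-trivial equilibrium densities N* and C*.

N* ≈ 392, C* ≈ 16.9

Set dC/dt = 0 with C > 0: 0.00109N - 0.427 = 0, so N* = 0.427/0.00109 = 392.
Set dN/dt = 0 with N > 0: 0.416 - 0.0246C = 0, so C* = 0.416/0.0246 = 16.9.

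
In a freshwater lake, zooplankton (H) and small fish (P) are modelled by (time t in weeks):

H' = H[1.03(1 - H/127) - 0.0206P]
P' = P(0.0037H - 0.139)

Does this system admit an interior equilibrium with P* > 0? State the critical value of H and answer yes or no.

The predator equation gives dP/dt > 0 only when H > 0.139/0.0037 = 37.6.
Without the predator, H → K = 127. Since 127 > 37.6, the predator can invade and persist.

Threshold H = 37.6; K > 37.6, so yes, the predator persists.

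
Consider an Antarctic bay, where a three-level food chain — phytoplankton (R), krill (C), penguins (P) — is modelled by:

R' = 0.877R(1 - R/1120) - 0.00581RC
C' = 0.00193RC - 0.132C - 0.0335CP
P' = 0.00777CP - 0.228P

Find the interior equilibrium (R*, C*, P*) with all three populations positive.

R* ≈ 902, C* ≈ 29.3, P* ≈ 48

From dP/dt = 0: 0.00777C* = 0.228, so C* = 29.3.
From dR/dt = 0: 0.877(1 - R*/1120) = 0.00581·29.3, giving R* = 1120·(1 - 0.194) = 902.
From dC/dt = 0: 0.00193·902 - 0.132 = 0.0335P*, so P* = 1.61/0.0335 = 48.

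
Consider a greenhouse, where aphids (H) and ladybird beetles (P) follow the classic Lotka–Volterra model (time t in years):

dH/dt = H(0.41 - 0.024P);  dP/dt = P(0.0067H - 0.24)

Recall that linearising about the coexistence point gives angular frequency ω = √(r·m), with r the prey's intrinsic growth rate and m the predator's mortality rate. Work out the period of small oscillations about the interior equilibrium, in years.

Here r = 0.41 and m = 0.24, so r·m = 0.0984.
ω = √0.0984 = 0.314 per year, hence T = 2π/ω ≈ 20 years.

T ≈ 20 years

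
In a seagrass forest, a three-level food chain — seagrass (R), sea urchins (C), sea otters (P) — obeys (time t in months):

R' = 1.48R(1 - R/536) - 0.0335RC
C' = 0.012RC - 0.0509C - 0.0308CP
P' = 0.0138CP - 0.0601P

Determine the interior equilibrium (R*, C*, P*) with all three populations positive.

R* ≈ 483, C* ≈ 4.36, P* ≈ 187

From dP/dt = 0: 0.0138C* = 0.0601, so C* = 4.36.
From dR/dt = 0: 1.48(1 - R*/536) = 0.0335·4.36, giving R* = 536·(1 - 0.0986) = 483.
From dC/dt = 0: 0.012·483 - 0.0509 = 0.0308P*, so P* = 5.75/0.0308 = 187.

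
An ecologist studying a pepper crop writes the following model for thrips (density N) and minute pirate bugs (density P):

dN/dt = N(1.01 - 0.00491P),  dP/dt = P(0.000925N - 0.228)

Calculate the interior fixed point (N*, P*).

N* ≈ 246, P* ≈ 206

Set dP/dt = 0 with P > 0: 0.000925N - 0.228 = 0, so N* = 0.228/0.000925 = 246.
Set dN/dt = 0 with N > 0: 1.01 - 0.00491P = 0, so P* = 1.01/0.00491 = 206.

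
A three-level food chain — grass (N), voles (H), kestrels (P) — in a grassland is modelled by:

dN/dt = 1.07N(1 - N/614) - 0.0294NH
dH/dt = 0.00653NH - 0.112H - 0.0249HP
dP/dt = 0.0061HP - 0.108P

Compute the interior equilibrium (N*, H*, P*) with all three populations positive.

From dP/dt = 0: 0.0061H* = 0.108, so H* = 17.7.
From dN/dt = 0: 1.07(1 - N*/614) = 0.0294·17.7, giving N* = 614·(1 - 0.486) = 315.
From dH/dt = 0: 0.00653·315 - 0.112 = 0.0249P*, so P* = 1.95/0.0249 = 78.2.

N* ≈ 315, H* ≈ 17.7, P* ≈ 78.2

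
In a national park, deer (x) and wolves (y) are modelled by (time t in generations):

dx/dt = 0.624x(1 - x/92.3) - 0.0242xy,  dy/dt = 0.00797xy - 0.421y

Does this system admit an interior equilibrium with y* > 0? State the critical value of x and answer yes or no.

The predator equation gives dy/dt > 0 only when x > 0.421/0.00797 = 52.8.
Without the predator, x → K = 92.3. Since 92.3 > 52.8, the predator can invade and persist.

Threshold x = 52.8; K > 52.8, so yes, the predator persists.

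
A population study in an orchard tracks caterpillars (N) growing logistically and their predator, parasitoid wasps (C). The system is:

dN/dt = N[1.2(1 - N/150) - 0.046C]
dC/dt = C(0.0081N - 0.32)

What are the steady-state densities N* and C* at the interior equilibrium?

N* ≈ 39.5, C* ≈ 19.2

From dC/dt = 0 with C > 0: 0.0081N* = 0.32, so N* = 39.5.
Substitute into dN/dt = 0: 1.2(1 - 39.5/150) = 0.046C*.
The bracket is 0.737, giving C* = 0.884/0.046 = 19.2.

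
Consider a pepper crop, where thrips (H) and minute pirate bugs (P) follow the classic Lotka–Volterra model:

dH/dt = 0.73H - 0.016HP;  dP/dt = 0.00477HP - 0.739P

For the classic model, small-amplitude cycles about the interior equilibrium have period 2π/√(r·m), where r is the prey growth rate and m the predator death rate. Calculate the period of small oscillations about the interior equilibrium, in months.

Here r = 0.73 and m = 0.739, so r·m = 0.539.
ω = √0.539 = 0.734 per month, hence T = 2π/ω ≈ 8.55 months.

T ≈ 8.55 months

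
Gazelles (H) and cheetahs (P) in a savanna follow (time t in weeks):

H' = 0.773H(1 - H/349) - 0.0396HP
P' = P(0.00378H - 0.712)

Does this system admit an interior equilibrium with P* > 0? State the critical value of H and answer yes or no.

Threshold H = 188; K > 188, so yes, the predator persists.

The predator equation gives dP/dt > 0 only when H > 0.712/0.00378 = 188.
Without the predator, H → K = 349. Since 349 > 188, the predator can invade and persist.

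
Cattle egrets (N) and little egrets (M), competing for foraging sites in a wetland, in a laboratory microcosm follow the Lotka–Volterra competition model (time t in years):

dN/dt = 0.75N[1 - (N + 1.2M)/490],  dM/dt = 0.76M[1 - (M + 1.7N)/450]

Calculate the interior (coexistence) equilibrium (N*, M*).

Setting both brackets to zero gives the nullclines N + 1.2M = 490 and 1.7N + M = 450.
Substituting M = 450 - 1.7N into the first: N(1 - 1.2·1.7) = 490 - 1.2·450.
So N* = -50/-1.04 = 48.1, and then M* = 450 - 1.7·48.1 = 368.

N* ≈ 48.1, M* ≈ 368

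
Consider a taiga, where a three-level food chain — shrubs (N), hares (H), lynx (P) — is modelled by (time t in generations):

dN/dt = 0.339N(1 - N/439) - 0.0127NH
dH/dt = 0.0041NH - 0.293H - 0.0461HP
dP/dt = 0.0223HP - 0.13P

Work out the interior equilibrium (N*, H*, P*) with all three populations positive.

N* ≈ 343, H* ≈ 5.83, P* ≈ 24.2

From dP/dt = 0: 0.0223H* = 0.13, so H* = 5.83.
From dN/dt = 0: 0.339(1 - N*/439) = 0.0127·5.83, giving N* = 439·(1 - 0.218) = 343.
From dH/dt = 0: 0.0041·343 - 0.293 = 0.0461P*, so P* = 1.11/0.0461 = 24.2.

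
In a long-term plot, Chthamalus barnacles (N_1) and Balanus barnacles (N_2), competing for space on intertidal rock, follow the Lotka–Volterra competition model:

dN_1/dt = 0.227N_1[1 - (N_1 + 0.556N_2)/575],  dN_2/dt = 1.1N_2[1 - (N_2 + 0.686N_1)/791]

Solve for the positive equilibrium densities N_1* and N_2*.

N_1* ≈ 219, N_2* ≈ 641

Setting both brackets to zero gives the nullclines N_1 + 0.556N_2 = 575 and 0.686N_1 + N_2 = 791.
Substituting N_2 = 791 - 0.686N_1 into the first: N_1(1 - 0.556·0.686) = 575 - 0.556·791.
So N_1* = 135/0.619 = 219, and then N_2* = 791 - 0.686·219 = 641.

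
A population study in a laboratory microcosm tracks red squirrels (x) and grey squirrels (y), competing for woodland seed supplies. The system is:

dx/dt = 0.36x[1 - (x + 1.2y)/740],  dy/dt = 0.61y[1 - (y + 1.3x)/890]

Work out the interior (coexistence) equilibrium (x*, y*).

Setting both brackets to zero gives the nullclines x + 1.2y = 740 and 1.3x + y = 890.
Substituting y = 890 - 1.3x into the first: x(1 - 1.2·1.3) = 740 - 1.2·890.
So x* = -328/-0.56 = 586, and then y* = 890 - 1.3·586 = 129.

x* ≈ 586, y* ≈ 129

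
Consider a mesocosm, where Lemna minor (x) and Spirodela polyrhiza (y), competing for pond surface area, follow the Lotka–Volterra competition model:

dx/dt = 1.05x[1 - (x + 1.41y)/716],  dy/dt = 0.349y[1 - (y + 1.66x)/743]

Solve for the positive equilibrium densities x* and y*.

Setting both brackets to zero gives the nullclines x + 1.41y = 716 and 1.66x + y = 743.
Substituting y = 743 - 1.66x into the first: x(1 - 1.41·1.66) = 716 - 1.41·743.
So x* = -332/-1.34 = 247, and then y* = 743 - 1.66·247 = 332.

x* ≈ 247, y* ≈ 332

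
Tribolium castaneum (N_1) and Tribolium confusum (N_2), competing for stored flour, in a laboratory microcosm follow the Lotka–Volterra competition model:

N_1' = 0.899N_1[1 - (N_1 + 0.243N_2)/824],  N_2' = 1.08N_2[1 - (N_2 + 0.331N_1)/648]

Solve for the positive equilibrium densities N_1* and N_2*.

N_1* ≈ 725, N_2* ≈ 408

Setting both brackets to zero gives the nullclines N_1 + 0.243N_2 = 824 and 0.331N_1 + N_2 = 648.
Substituting N_2 = 648 - 0.331N_1 into the first: N_1(1 - 0.243·0.331) = 824 - 0.243·648.
So N_1* = 667/0.92 = 725, and then N_2* = 648 - 0.331·725 = 408.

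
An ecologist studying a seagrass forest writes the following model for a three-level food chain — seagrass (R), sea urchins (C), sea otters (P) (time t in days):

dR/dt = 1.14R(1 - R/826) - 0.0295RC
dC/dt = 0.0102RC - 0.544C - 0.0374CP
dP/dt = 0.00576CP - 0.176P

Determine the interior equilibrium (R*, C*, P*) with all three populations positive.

R* ≈ 173, C* ≈ 30.6, P* ≈ 32.6

From dP/dt = 0: 0.00576C* = 0.176, so C* = 30.6.
From dR/dt = 0: 1.14(1 - R*/826) = 0.0295·30.6, giving R* = 826·(1 - 0.791) = 173.
From dC/dt = 0: 0.0102·173 - 0.544 = 0.0374P*, so P* = 1.22/0.0374 = 32.6.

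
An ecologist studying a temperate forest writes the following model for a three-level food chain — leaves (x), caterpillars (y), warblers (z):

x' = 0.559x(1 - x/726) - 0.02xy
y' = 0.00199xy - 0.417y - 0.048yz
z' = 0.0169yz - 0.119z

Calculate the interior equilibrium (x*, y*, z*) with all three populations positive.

x* ≈ 543, y* ≈ 7.04, z* ≈ 13.8

From dz/dt = 0: 0.0169y* = 0.119, so y* = 7.04.
From dx/dt = 0: 0.559(1 - x*/726) = 0.02·7.04, giving x* = 726·(1 - 0.252) = 543.
From dy/dt = 0: 0.00199·543 - 0.417 = 0.048z*, so z* = 0.664/0.048 = 13.8.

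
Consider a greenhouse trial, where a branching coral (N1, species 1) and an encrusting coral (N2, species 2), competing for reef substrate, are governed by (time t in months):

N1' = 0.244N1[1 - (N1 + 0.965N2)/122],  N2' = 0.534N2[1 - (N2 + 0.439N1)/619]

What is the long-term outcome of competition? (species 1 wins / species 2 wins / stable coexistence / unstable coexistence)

Compare the nullcline intercepts: K1/α12 = 122/0.965 = 126 < K2 = 619; K2/α21 = 619/0.439 = 1410 > K1 = 122.
Since the inequalities point opposite ways, species 2 can invade but species 1 cannot.

species 2 excludes species 1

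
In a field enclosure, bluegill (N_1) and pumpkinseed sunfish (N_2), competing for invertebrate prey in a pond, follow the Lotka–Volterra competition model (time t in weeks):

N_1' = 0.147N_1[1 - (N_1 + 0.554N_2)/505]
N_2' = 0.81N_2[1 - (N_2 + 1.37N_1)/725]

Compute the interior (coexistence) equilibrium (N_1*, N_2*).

N_1* ≈ 429, N_2* ≈ 138

Setting both brackets to zero gives the nullclines N_1 + 0.554N_2 = 505 and 1.37N_1 + N_2 = 725.
Substituting N_2 = 725 - 1.37N_1 into the first: N_1(1 - 0.554·1.37) = 505 - 0.554·725.
So N_1* = 103/0.241 = 429, and then N_2* = 725 - 1.37·429 = 138.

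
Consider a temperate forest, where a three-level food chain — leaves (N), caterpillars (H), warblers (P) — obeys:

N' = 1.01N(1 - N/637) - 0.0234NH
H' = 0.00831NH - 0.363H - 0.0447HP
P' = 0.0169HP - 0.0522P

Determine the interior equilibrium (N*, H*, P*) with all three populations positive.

From dP/dt = 0: 0.0169H* = 0.0522, so H* = 3.09.
From dN/dt = 0: 1.01(1 - N*/637) = 0.0234·3.09, giving N* = 637·(1 - 0.0716) = 591.
From dH/dt = 0: 0.00831·591 - 0.363 = 0.0447P*, so P* = 4.55/0.0447 = 102.

N* ≈ 591, H* ≈ 3.09, P* ≈ 102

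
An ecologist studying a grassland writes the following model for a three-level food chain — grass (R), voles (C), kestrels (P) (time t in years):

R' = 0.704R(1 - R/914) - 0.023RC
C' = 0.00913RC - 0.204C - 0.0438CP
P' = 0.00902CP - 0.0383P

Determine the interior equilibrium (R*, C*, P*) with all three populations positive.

R* ≈ 787, C* ≈ 4.25, P* ≈ 159

From dP/dt = 0: 0.00902C* = 0.0383, so C* = 4.25.
From dR/dt = 0: 0.704(1 - R*/914) = 0.023·4.25, giving R* = 914·(1 - 0.139) = 787.
From dC/dt = 0: 0.00913·787 - 0.204 = 0.0438P*, so P* = 6.98/0.0438 = 159.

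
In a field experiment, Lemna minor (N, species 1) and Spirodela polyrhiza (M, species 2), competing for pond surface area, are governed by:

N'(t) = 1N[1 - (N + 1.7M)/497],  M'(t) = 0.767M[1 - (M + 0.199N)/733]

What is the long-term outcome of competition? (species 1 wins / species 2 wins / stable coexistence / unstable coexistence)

Compare the nullcline intercepts: K1/α12 = 497/1.7 = 292 < K2 = 733; K2/α21 = 733/0.199 = 3680 > K1 = 497.
Since the inequalities point opposite ways, species 2 can invade but species 1 cannot.

species 2 excludes species 1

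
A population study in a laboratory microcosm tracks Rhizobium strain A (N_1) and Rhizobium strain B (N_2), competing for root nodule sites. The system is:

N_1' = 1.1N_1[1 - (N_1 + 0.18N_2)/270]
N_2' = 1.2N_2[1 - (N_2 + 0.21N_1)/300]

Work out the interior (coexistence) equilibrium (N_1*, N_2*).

N_1* ≈ 224, N_2* ≈ 253

Setting both brackets to zero gives the nullclines N_1 + 0.18N_2 = 270 and 0.21N_1 + N_2 = 300.
Substituting N_2 = 300 - 0.21N_1 into the first: N_1(1 - 0.18·0.21) = 270 - 0.18·300.
So N_1* = 216/0.962 = 224, and then N_2* = 300 - 0.21·224 = 253.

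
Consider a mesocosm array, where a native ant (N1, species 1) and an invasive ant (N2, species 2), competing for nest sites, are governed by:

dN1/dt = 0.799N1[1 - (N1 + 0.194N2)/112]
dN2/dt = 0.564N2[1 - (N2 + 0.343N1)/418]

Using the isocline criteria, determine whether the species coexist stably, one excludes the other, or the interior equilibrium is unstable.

stable coexistence

Compare the nullcline intercepts: K1/α12 = 112/0.194 = 577 > K2 = 418; K2/α21 = 418/0.343 = 1220 > K1 = 112.
Since both inequalities hold, each species can invade when rare, so the interior equilibrium is stable.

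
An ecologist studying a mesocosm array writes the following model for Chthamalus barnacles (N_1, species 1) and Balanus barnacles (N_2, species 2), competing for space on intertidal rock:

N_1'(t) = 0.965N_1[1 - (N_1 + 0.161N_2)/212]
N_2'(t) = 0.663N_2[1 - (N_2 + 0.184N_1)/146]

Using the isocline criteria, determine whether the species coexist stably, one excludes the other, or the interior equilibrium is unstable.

stable coexistence

Compare the nullcline intercepts: K1/α12 = 212/0.161 = 1320 > K2 = 146; K2/α21 = 146/0.184 = 793 > K1 = 212.
Since both inequalities hold, each species can invade when rare, so the interior equilibrium is stable.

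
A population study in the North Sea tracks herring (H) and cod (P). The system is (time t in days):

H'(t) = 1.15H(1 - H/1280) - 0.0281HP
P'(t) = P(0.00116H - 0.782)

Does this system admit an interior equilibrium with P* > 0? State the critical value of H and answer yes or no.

The predator equation gives dP/dt > 0 only when H > 0.782/0.00116 = 674.
Without the predator, H → K = 1280. Since 1280 > 674, the predator can invade and persist.

Threshold H = 674; K > 674, so yes, the predator persists.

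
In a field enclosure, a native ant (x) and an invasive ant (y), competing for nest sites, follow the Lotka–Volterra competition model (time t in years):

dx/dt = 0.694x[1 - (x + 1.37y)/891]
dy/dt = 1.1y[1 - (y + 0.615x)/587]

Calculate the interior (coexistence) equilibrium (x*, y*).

x* ≈ 551, y* ≈ 248

Setting both brackets to zero gives the nullclines x + 1.37y = 891 and 0.615x + y = 587.
Substituting y = 587 - 0.615x into the first: x(1 - 1.37·0.615) = 891 - 1.37·587.
So x* = 86.8/0.157 = 551, and then y* = 587 - 0.615·551 = 248.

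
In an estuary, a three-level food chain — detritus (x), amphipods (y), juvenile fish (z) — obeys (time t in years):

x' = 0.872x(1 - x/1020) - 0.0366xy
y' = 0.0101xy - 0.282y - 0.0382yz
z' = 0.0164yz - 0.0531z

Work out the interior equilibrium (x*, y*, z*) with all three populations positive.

x* ≈ 881, y* ≈ 3.24, z* ≈ 226

From dz/dt = 0: 0.0164y* = 0.0531, so y* = 3.24.
From dx/dt = 0: 0.872(1 - x*/1020) = 0.0366·3.24, giving x* = 1020·(1 - 0.136) = 881.
From dy/dt = 0: 0.0101·881 - 0.282 = 0.0382z*, so z* = 8.62/0.0382 = 226.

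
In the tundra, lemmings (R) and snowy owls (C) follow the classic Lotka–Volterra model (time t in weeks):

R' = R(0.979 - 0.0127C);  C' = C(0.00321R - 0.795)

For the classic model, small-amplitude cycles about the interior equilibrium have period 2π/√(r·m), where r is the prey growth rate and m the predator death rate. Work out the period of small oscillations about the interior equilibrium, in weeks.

T ≈ 7.12 weeks

Here r = 0.979 and m = 0.795, so r·m = 0.778.
ω = √0.778 = 0.882 per week, hence T = 2π/ω ≈ 7.12 weeks.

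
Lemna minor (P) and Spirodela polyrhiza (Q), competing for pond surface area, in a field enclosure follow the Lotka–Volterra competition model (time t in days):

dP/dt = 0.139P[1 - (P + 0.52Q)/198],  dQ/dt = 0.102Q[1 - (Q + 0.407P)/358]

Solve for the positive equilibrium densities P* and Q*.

P* ≈ 15, Q* ≈ 352

Setting both brackets to zero gives the nullclines P + 0.52Q = 198 and 0.407P + Q = 358.
Substituting Q = 358 - 0.407P into the first: P(1 - 0.52·0.407) = 198 - 0.52·358.
So P* = 11.8/0.788 = 15, and then Q* = 358 - 0.407·15 = 352.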